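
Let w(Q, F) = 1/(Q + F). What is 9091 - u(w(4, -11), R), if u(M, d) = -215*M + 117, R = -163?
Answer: 62603/7 ≈ 8943.3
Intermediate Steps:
w(Q, F) = 1/(F + Q)
u(M, d) = 117 - 215*M
9091 - u(w(4, -11), R) = 9091 - (117 - 215/(-11 + 4)) = 9091 - (117 - 215/(-7)) = 9091 - (117 - 215*(-1/7)) = 9091 - (117 + 215/7) = 9091 - 1*1034/7 = 9091 - 1034/7 = 62603/7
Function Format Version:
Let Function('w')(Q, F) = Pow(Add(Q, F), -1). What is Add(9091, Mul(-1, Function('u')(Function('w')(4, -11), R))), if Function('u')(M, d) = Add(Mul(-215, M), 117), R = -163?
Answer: Rational(62603, 7) ≈ 8943.3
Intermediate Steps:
Function('w')(Q, F) = Pow(Add(F, Q), -1)
Function('u')(M, d) = Add(117, Mul(-215, M))
Add(9091, Mul(-1, Function('u')(Function('w')(4, -11), R))) = Add(9091, Mul(-1, Add(117, Mul(-215, Pow(Add(-11, 4), -1))))) = Add(9091, Mul(-1, Add(117, Mul(-215, Pow(-7, -1))))) = Add(9091, Mul(-1, Add(117, Mul(-215, Rational(-1, 7))))) = Add(9091, Mul(-1, Add(117, Rational(215, 7)))) = Add(9091, Mul(-1, Rational(1034, 7))) = Add(9091, Rational(-1034, 7)) = Rational(62603, 7)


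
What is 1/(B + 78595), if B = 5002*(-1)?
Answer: 1/73593 ≈ 1.3588e-5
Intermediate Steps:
B = -5002
1/(B + 78595) = 1/(-5002 + 78595) = 1/73593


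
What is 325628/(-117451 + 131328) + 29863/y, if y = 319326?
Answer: 104395895579/4431286902 ≈ 23.559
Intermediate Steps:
325628/(-117451 + 131328) + 29863/y = 325628/(-117451 + 131328) + 29863/319326 = 325628/13877 + 29863*(1/319326) = 325628*(1/13877) + 29863/319326 = 325628/13877 + 29863/319326 = 104395895579/4431286902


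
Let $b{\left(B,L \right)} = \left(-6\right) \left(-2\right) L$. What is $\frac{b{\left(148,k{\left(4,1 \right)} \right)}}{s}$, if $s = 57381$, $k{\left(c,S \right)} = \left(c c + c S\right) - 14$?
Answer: $\frac{24}{19127} \approx 0.0012548$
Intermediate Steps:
$k{\left(c,S \right)} = -14 + c^{2} + S c$ ($k{\left(c,S \right)} = \left(c^{2} + S c\right) - 14 = -14 + c^{2} + S c$)
$b{\left(B,L \right)} = 12 L$
$\frac{b{\left(148,k{\left(4,1 \right)} \right)}}{s} = \frac{12 \left(-14 + 4^{2} + 1 \cdot 4\right)}{57381} = 12 \left(-14 + 16 + 4\right) \frac{1}{57381} = 12 \cdot 6 \cdot \frac{1}{57381} = 72 \cdot \frac{1}{57381} = \frac{24}{19127}$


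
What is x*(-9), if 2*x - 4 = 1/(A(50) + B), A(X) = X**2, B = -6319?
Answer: -45825/2546 ≈ -17.999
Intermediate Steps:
x = 15275/7638 (x = 2 + 1/(2*(50**2 - 6319)) = 2 + 1/(2*(2500 - 6319)) = 2 + (1/2)/(-3819) = 2 + (1/2)*(-1/3819) = 2 - 1/7638 = 15275/7638 ≈ 1.9999)
x*(-9) = (15275/7638)*(-9) = -45825/2546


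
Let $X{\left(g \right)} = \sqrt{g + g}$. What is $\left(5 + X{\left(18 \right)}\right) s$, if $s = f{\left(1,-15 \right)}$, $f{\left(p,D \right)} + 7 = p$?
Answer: $-66$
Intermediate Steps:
$f{\left(p,D \right)} = -7 + p$
$s = -6$ ($s = -7 + 1 = -6$)
$X{\left(g \right)} = \sqrt{2} \sqrt{g}$ ($X{\left(g \right)} = \sqrt{2 g} = \sqrt{2} \sqrt{g}$)
$\left(5 + X{\left(18 \right)}\right) s = \left(5 + \sqrt{2} \sqrt{18}\right) \left(-6\right) = \left(5 + \sqrt{2} \cdot 3 \sqrt{2}\right) \left(-6\right) = \left(5 + 6\right) \left(-6\right) = 11 \left(-6\right) = -66$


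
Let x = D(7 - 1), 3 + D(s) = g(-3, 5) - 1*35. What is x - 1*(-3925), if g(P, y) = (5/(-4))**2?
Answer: 62217/16 ≈ 3888.6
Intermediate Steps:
g(P, y) = 25/16 (g(P, y) = (5*(-1/4))**2 = (-5/4)**2 = 25/16)
D(s) = -583/16 (D(s) = -3 + (25/16 - 1*35) = -3 + (25/16 - 35) = -3 - 535/16 = -583/16)
x = -583/16 ≈ -36.438
x - 1*(-3925) = -583/16 - 1*(-3925) = -583/16 + 3925 = 62217/16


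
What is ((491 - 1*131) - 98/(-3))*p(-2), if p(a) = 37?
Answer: 43586/3 ≈ 14529.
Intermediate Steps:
((491 - 1*131) - 98/(-3))*p(-2) = ((491 - 1*131) - 98/(-3))*37 = ((491 - 131) - 98*(-⅓))*37 = (360 + 98/3)*37 = (1178/3)*37 = 43586/3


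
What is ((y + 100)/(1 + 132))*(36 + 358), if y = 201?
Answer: 16942/19 ≈ 891.68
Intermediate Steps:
((y + 100)/(1 + 132))*(36 + 358) = ((201 + 100)/(1 + 132))*(36 + 358) = (301/133)*394 = (301*(1/133))*394 = (43/19)*394 = 16942/19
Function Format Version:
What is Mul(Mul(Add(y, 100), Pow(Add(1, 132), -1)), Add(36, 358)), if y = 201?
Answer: Rational(16942, 19) ≈ 891.68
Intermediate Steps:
Mul(Mul(Add(y, 100), Pow(Add(1, 132), -1)), Add(36, 358)) = Mul(Mul(Add(201, 100), Pow(Add(1, 132), -1)), Add(36, 358)) = Mul(Mul(301, Pow(133, -1)), 394) = Mul(Mul(301, Rational(1, 133)), 394) = Mul(Rational(43, 19), 394) = Rational(16942, 19)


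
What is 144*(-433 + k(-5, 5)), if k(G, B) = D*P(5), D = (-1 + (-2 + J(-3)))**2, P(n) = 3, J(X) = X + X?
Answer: -27360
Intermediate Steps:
J(X) = 2*X
D = 81 (D = (-1 + (-2 + 2*(-3)))**2 = (-1 + (-2 - 6))**2 = (-1 - 8)**2 = (-9)**2 = 81)
k(G, B) = 243 (k(G, B) = 81*3 = 243)
144*(-433 + k(-5, 5)) = 144*(-433 + 243) = 144*(-190) = -27360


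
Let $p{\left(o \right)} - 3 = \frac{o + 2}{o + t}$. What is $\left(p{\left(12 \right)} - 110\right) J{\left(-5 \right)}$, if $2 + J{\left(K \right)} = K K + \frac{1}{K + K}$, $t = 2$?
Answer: $- \frac{12137}{5} \approx -2427.4$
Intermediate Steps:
$p{\left(o \right)} = 4$ ($p{\left(o \right)} = 3 + \frac{o + 2}{o + 2} = 3 + \frac{2 + o}{2 + o} = 3 + 1 = 4$)
$J{\left(K \right)} = -2 + K^{2} + \frac{1}{2 K}$ ($J{\left(K \right)} = -2 + \left(K K + \frac{1}{K + K}\right) = -2 + \left(K^{2} + \frac{1}{2 K}\right) = -2 + K^{2} + \frac{1}{2 K}$)
$\left(p{\left(12 \right)} - 110\right) J{\left(-5 \right)} = \left(4 - 110\right) \left(-2 + \left(-5\right)^{2} + \frac{1}{2 \left(-5\right)}\right) = - 106 \left(-2 + 25 + \frac{1}{2} \left(- \frac{1}{5}\right)\right) = - 106 \left(-2 + 25 - \frac{1}{10}\right) = \left(-106\right) \frac{229}{10} = - \frac{12137}{5}$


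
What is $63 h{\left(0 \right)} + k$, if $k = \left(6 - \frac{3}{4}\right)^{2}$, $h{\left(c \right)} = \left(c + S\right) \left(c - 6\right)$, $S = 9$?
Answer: $- \frac{53991}{16} \approx -3374.4$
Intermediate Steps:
$h{\left(c \right)} = \left(-6 + c\right) \left(9 + c\right)$ ($h{\left(c \right)} = \left(c + 9\right) \left(c - 6\right) = \left(9 + c\right) \left(-6 + c\right) = \left(-6 + c\right) \left(9 + c\right)$)
$k = \frac{441}{16}$ ($k = \left(6 - \frac{3}{4}\right)^{2} = \left(\frac{21}{4}\right)^{2} = \frac{441}{16} \approx 27.563$)
$63 h{\left(0 \right)} + k = 63 \left(-54 + 0^{2} + 3 \cdot 0\right) + \frac{441}{16} = 63 \left(-54 + 0 + 0\right) + \frac{441}{16} = 63 \left(-54\right) + \frac{441}{16} = -3402 + \frac{441}{16} = - \frac{53991}{16}$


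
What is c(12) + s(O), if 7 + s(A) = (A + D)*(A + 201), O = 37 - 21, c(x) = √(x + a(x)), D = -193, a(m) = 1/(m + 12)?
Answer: -38416 + 17*√6/12 ≈ -38413.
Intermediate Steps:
a(m) = 1/(12 + m)
c(x) = √(x + 1/(12 + x))
O = 16
s(A) = -7 + (-193 + A)*(201 + A) (s(A) = -7 + (A - 193)*(A + 201) = -7 + (-193 + A)*(201 + A))
c(12) + s(O) = √((1 + 12*(12 + 12))/(12 + 12)) + (-38800 + 16² + 8*16) = √((1 + 12*24)/24) + (-38800 + 256 + 128) = √((1 + 288)/24) - 38416 = √((1/24)*289) - 38416 = √(289/24) - 38416 = 17*√6/12 - 38416 = -38416 + 17*√6/12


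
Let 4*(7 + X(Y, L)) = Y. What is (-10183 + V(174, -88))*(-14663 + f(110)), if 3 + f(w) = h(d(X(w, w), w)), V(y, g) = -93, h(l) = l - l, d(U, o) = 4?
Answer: 150707816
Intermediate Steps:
X(Y, L) = -7 + Y/4
h(l) = 0
f(w) = -3 (f(w) = -3 + 0 = -3)
(-10183 + V(174, -88))*(-14663 + f(110)) = (-10183 - 93)*(-14663 - 3) = -10276*(-14666) = 150707816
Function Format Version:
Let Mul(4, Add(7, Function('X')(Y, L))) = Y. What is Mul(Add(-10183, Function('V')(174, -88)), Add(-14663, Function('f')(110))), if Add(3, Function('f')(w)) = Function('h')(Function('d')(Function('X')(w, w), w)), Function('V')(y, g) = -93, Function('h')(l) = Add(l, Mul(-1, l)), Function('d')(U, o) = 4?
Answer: 150707816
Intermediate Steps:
Function('X')(Y, L) = Add(-7, Mul(Rational(1, 4), Y))
Function('h')(l) = 0
Function('f')(w) = -3 (Function('f')(w) = Add(-3, 0) = -3)
Mul(Add(-10183, Function('V')(174, -88)), Add(-14663, Function('f')(110))) = Mul(Add(-10183, -93), Add(-14663, -3)) = Mul(-10276, -14666) = 150707816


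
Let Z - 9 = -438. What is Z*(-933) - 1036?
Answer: 399221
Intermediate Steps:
Z = -429 (Z = 9 - 438 = -429)
Z*(-933) - 1036 = -429*(-933) - 1036 = 400257 - 1036 = 399221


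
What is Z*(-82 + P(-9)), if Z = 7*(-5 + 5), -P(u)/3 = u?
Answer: 0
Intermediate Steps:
P(u) = -3*u
Z = 0 (Z = 7*0 = 0)
Z*(-82 + P(-9)) = 0*(-82 - 3*(-9)) = 0*(-82 + 27) = 0*(-55) = 0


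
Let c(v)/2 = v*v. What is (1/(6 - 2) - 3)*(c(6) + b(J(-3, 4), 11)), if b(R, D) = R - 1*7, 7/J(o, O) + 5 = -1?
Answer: -4213/24 ≈ -175.54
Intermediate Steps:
J(o, O) = -7/6 (J(o, O) = 7/(-5 - 1) = 7/(-6) = 7*(-⅙) = -7/6)
b(R, D) = -7 + R (b(R, D) = R - 7 = -7 + R)
c(v) = 2*v² (c(v) = 2*(v*v) = 2*v²)
(1/(6 - 2) - 3)*(c(6) + b(J(-3, 4), 11)) = (1/(6 - 2) - 3)*(2*6² + (-7 - 7/6)) = (1/4 - 3)*(2*36 - 49/6) = (1*(¼) - 3)*(72 - 49/6) = (¼ - 3)*(383/6) = -11/4*383/6 = -4213/24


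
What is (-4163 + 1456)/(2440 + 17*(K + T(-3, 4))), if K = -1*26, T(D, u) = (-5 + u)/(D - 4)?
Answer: -18949/14003 ≈ -1.3532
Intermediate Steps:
T(D, u) = (-5 + u)/(-4 + D)
K = -26
(-4163 + 1456)/(2440 + 17*(K + T(-3, 4))) = (-4163 + 1456)/(2440 + 17*(-26 + (-5 + 4)/(-4 - 3))) = -2707/(2440 + 17*(-26 - 1/(-7))) = -2707/(2440 + 17*(-26 - 1/7*(-1))) = -2707/(2440 + 17*(-26 + 1/7)) = -2707/(2440 + 17*(-181/7)) = -2707/(2440 - 3077/7) = -2707/14003/7 = -2707*7/14003 = -18949/14003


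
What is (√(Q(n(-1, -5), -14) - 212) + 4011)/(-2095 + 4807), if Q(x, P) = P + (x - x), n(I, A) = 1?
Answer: 1337/904 + I*√226/2712 ≈ 1.479 + 0.0055433*I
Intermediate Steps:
Q(x, P) = P (Q(x, P) = P + 0 = P)
(√(Q(n(-1, -5), -14) - 212) + 4011)/(-2095 + 4807) = (√(-14 - 212) + 4011)/(-2095 + 4807) = (√(-226) + 4011)/2712 = (I*√226 + 4011)*(1/2712) = (4011 + I*√226)*(1/2712) = 1337/904 + I*√226/2712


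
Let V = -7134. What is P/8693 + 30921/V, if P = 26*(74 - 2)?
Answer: -85147135/20671954 ≈ -4.1190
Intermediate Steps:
P = 1872 (P = 26*72 = 1872)
P/8693 + 30921/V = 1872/8693 + 30921/(-7134) = 1872*(1/8693) + 30921*(-1/7134) = 1872/8693 - 10307/2378 = -85147135/20671954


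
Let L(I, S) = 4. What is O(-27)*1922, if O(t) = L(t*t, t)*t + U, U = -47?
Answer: -297910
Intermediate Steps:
O(t) = -47 + 4*t (O(t) = 4*t - 47 = -47 + 4*t)
O(-27)*1922 = (-47 + 4*(-27))*1922 = (-47 - 108)*1922 = -155*1922 = -297910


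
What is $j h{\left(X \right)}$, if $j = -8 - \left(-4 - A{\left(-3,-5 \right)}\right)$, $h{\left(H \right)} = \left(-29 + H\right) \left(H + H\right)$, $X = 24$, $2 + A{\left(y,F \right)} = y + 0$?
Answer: $2160$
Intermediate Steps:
$A{\left(y,F \right)} = -2 + y$ ($A{\left(y,F \right)} = -2 + \left(y + 0\right) = -2 + y$)
$h{\left(H \right)} = 2 H \left(-29 + H\right)$ ($h{\left(H \right)} = \left(-29 + H\right) 2 H = 2 H \left(-29 + H\right)$)
$j = -9$ ($j = -8 - \left(-4 - \left(-2 - 3\right)\right) = -8 - \left(-4 - -5\right) = -8 - \left(-4 + 5\right) = -8 - 1 = -9$)
$j h{\left(X \right)} = - 9 \cdot 2 \cdot 24 \left(-29 + 24\right) = - 9 \cdot 2 \cdot 24 \left(-5\right) = \left(-9\right) \left(-240\right) = 2160$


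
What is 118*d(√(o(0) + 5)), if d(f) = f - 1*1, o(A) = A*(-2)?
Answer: -118 + 118*√5 ≈ 145.86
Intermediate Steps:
o(A) = -2*A
d(f) = -1 + f (d(f) = f - 1 = -1 + f)
118*d(√(o(0) + 5)) = 118*(-1 + √(-2*0 + 5)) = 118*(-1 + √(0 + 5)) = 118*(-1 + √5) = -118 + 118*√5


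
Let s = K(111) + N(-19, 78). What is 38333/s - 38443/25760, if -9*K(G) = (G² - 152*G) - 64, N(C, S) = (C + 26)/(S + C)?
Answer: 128467591579/1753921120 ≈ 73.246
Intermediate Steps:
N(C, S) = (26 + C)/(C + S)
K(G) = 64/9 - G²/9 + 152*G/9 (K(G) = -((G² - 152*G) - 64)/9 = -(-64 + G² - 152*G)/9 = 64/9 - G²/9 + 152*G/9)
s = 272348/531 (s = (64/9 - ⅑*111² + (152/9)*111) + (26 - 19)/(-19 + 78) = (64/9 - ⅑*12321 + 5624/3) + 7/59 = (64/9 - 1369 + 5624/3) + (1/59)*7 = 4615/9 + 7/59 = 272348/531 ≈ 512.90)
38333/s - 38443/25760 = 38333/(272348/531) - 38443/25760 = 38333*(531/272348) - 38443*1/25760 = 20354823/272348 - 38443/25760 = 128467591579/1753921120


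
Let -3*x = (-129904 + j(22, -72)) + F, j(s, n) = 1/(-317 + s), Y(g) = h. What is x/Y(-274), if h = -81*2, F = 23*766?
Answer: -11041457/47790 ≈ -231.04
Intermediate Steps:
F = 17618
h = -162
Y(g) = -162
x = 11041457/295 (x = -((-129904 + 1/(-317 + 22)) + 17618)/3 = -((-129904 + 1/(-295)) + 17618)/3 = -((-129904 - 1/295) + 17618)/3 = -(-38321681/295 + 17618)/3 = -1/3*(-33124371/295) = 11041457/295 ≈ 37429.)
x/Y(-274) = (11041457/295)/(-162) = (11041457/295)*(-1/162) = -11041457/47790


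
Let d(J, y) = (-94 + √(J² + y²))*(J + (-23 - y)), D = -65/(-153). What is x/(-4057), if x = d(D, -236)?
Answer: 3069476/620721 - 32654*√1303791889/94970313 ≈ -7.4702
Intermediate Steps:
D = 65/153 (D = -65*(-1/153) = 65/153 ≈ 0.42484)
d(J, y) = (-94 + √(J² + y²))*(-23 + J - y)
x = -3069476/153 + 32654*√1303791889/23409 (x = 2162 - 94*65/153 - 23*√((65/153)² + (-236)²) + 94*(-236) + 65*√((65/153)² + (-236)²)/153 - 1*(-236)*√((65/153)² + (-236)²) = 2162 - 6110/153 - 23*√(4225/23409 + 55696) - 22184 + 65*√(4225/23409 + 55696)/153 - 1*(-236)*√(4225/23409 + 55696) = 2162 - 6110/153 - 23*√1303791889/153 - 22184 + 65*√(1303791889/23409)/153 - 1*(-236)*√(1303791889/23409) = 2162 - 6110/153 - 23*√1303791889/153 - 22184 + 65*(√1303791889/153)/153 - 1*(-236)*√1303791889/153 = 2162 - 6110/153 - 23*√1303791889/153 - 22184 + 65*√1303791889/23409 + 236*√1303791889/153 = -3069476/153 + 32654*√1303791889/23409 ≈ 30306.)
x/(-4057) = (-3069476/153 + 32654*√1303791889/23409)/(-4057) = (-3069476/153 + 32654*√1303791889/23409)*(-1/4057) = 3069476/620721 - 32654*√1303791889/94970313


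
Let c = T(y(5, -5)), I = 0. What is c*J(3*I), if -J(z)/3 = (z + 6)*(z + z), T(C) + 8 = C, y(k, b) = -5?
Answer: 0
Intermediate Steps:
T(C) = -8 + C
J(z) = -6*z*(6 + z) (J(z) = -3*(z + 6)*(z + z) = -3*(6 + z)*2*z = -6*z*(6 + z))
c = -13 (c = -8 - 5 = -13)
c*J(3*I) = -(-78)*3*0*(6 + 3*0) = -(-78)*0*(6 + 0) = -(-78)*0*6 = -13*0 = 0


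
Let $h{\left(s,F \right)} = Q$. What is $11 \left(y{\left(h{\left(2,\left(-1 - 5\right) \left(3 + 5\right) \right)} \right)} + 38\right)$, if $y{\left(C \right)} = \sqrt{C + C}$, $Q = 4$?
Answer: $418 + 22 \sqrt{2} \approx 449.11$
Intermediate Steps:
$h{\left(s,F \right)} = 4$
$y{\left(C \right)} = \sqrt{2} \sqrt{C}$ ($y{\left(C \right)} = \sqrt{2 C} = \sqrt{2} \sqrt{C}$)
$11 \left(y{\left(h{\left(2,\left(-1 - 5\right) \left(3 + 5\right) \right)} \right)} + 38\right) = 11 \left(\sqrt{2} \sqrt{4} + 38\right) = 11 \left(\sqrt{2} \cdot 2 + 38\right) = 11 \left(2 \sqrt{2} + 38\right) = 11 \left(38 + 2 \sqrt{2}\right) = 418 + 22 \sqrt{2}$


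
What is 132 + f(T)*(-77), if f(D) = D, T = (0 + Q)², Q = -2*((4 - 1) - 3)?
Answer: 132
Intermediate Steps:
Q = 0 (Q = -2*(3 - 3) = -2*0 = 0)
T = 0 (T = (0 + 0)² = 0² = 0)
132 + f(T)*(-77) = 132 + 0*(-77) = 132 + 0 = 132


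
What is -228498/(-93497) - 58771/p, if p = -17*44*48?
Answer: 13698904379/3356916288 ≈ 4.0808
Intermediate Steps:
p = -35904 (p = -748*48 = -35904)
-228498/(-93497) - 58771/p = -228498/(-93497) - 58771/(-35904) = -228498*(-1/93497) - 58771*(-1/35904) = 228498/93497 + 58771/35904 = 13698904379/3356916288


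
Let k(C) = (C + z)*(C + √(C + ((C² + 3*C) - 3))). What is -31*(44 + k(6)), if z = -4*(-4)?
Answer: -5456 - 682*√57 ≈ -10605.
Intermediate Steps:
z = 16
k(C) = (16 + C)*(C + √(-3 + C² + 4*C)) (k(C) = (C + 16)*(C + √(C + ((C² + 3*C) - 3))) = (16 + C)*(C + √(C + (-3 + C² + 3*C))) = (16 + C)*(C + √(-3 + C² + 4*C)))
-31*(44 + k(6)) = -31*(44 + (6² + 16*6 + 16*√(-3 + 6² + 4*6) + 6*√(-3 + 6² + 4*6))) = -31*(44 + (36 + 96 + 16*√(-3 + 36 + 24) + 6*√(-3 + 36 + 24))) = -31*(44 + (36 + 96 + 16*√57 + 6*√57)) = -31*(44 + (132 + 22*√57)) = -31*(176 + 22*√57) = -5456 - 682*√57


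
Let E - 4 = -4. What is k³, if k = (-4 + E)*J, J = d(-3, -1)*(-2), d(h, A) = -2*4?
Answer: -262144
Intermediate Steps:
E = 0 (E = 4 - 4 = 0)
d(h, A) = -8
J = 16 (J = -8*(-2) = 16)
k = -64 (k = (-4 + 0)*16 = -4*16 = -64)
k³ = (-64)³ = -262144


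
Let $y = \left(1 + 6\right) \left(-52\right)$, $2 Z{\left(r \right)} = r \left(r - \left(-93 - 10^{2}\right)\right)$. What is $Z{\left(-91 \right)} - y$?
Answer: $-4277$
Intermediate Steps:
$Z{\left(r \right)} = \frac{r \left(193 + r\right)}{2}$ ($Z{\left(r \right)} = \frac{r \left(r - \left(-93 - 10^{2}\right)\right)}{2} = \frac{r \left(r + \left(100 + 93\right)\right)}{2} = \frac{r \left(r + 193\right)}{2} = \frac{r \left(193 + r\right)}{2}$)
$y = -364$ ($y = 7 \left(-52\right) = -364$)
$Z{\left(-91 \right)} - y = \frac{1}{2} \left(-91\right) \left(193 - 91\right) - -364 = \frac{1}{2} \left(-91\right) 102 + 364 = -4641 + 364 = -4277$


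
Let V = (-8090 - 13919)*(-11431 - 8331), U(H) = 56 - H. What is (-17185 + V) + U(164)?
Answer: 434924565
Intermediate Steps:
V = 434941858 (V = -22009*(-19762) = 434941858)
(-17185 + V) + U(164) = (-17185 + 434941858) + (56 - 1*164) = 434924673 + (56 - 164) = 434924673 - 108 = 434924565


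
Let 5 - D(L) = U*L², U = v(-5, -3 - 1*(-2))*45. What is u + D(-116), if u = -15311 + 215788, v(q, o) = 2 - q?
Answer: -4038158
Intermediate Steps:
u = 200477
U = 315 (U = (2 - 1*(-5))*45 = (2 + 5)*45 = 7*45 = 315)
D(L) = 5 - 315*L²
u + D(-116) = 200477 + (5 - 315*(-116)²) = 200477 + (5 - 315*13456) = 200477 + (5 - 4238640) = 200477 - 4238635 = -4038158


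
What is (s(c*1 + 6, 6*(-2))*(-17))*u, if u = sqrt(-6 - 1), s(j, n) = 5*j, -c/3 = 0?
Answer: -510*I*sqrt(7) ≈ -1349.3*I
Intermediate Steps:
c = 0 (c = -3*0 = 0)
u = I*sqrt(7) (u = sqrt(-7) = I*sqrt(7) ≈ 2.6458*I)
(s(c*1 + 6, 6*(-2))*(-17))*u = ((5*(0*1 + 6))*(-17))*(I*sqrt(7)) = ((5*(0 + 6))*(-17))*(I*sqrt(7)) = ((5*6)*(-17))*(I*sqrt(7)) = (30*(-17))*(I*sqrt(7)) = -510*I*sqrt(7)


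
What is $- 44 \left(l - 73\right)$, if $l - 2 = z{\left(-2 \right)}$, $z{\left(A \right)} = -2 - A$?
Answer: $3124$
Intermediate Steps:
$l = 2$ ($l = 2 - 0 = 2 + \left(-2 + 2\right) = 2 + 0 = 2$)
$- 44 \left(l - 73\right) = - 44 \left(2 - 73\right) = \left(-44\right) \left(-71\right) = 3124$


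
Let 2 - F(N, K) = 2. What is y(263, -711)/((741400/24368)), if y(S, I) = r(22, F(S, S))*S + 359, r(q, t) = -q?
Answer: -16530642/92675 ≈ -178.37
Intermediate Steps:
F(N, K) = 0 (F(N, K) = 2 - 1*2 = 2 - 2 = 0)
y(S, I) = 359 - 22*S (y(S, I) = (-1*22)*S + 359 = -22*S + 359 = 359 - 22*S)
y(263, -711)/((741400/24368)) = (359 - 22*263)/((741400/24368)) = (359 - 5786)/((741400*(1/24368))) = -5427/92675/3046 = -5427*3046/92675 = -16530642/92675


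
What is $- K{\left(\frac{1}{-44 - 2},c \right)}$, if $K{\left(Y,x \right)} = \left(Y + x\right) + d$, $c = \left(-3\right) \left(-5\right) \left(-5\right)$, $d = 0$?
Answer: $\frac{3451}{46} \approx 75.022$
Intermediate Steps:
$c = -75$ ($c = 15 \left(-5\right) = -75$)
$K{\left(Y,x \right)} = Y + x$ ($K{\left(Y,x \right)} = \left(Y + x\right) + 0 = Y + x$)
$- K{\left(\frac{1}{-44 - 2},c \right)} = - (\frac{1}{-44 - 2} - 75) = - (\frac{1}{-46} - 75) = - (- \frac{1}{46} - 75) = \left(-1\right) \left(- \frac{3451}{46}\right) = \frac{3451}{46}$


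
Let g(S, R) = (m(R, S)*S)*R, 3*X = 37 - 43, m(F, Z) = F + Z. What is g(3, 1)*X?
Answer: -24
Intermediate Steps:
X = -2 (X = (37 - 43)/3 = (⅓)*(-6) = -2)
g(S, R) = R*S*(R + S) (g(S, R) = ((R + S)*S)*R = (S*(R + S))*R = R*S*(R + S))
g(3, 1)*X = (1*3*(1 + 3))*(-2) = (1*3*4)*(-2) = 12*(-2) = -24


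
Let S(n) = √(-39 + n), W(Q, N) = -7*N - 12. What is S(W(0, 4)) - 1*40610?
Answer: -40610 + I*√79 ≈ -40610.0 + 8.8882*I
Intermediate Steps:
W(Q, N) = -12 - 7*N
S(W(0, 4)) - 1*40610 = √(-39 + (-12 - 7*4)) - 1*40610 = √(-39 + (-12 - 28)) - 40610 = √(-39 - 40) - 40610 = √(-79) - 40610 = I*√79 - 40610 = -40610 + I*√79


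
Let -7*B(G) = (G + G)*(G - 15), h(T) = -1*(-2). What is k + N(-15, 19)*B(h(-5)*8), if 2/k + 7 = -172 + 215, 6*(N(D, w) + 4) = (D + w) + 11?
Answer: 871/126 ≈ 6.9127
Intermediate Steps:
h(T) = 2
N(D, w) = -13/6 + D/6 + w/6 (N(D, w) = -4 + ((D + w) + 11)/6 = -4 + (11 + D + w)/6 = -4 + (11/6 + D/6 + w/6) = -13/6 + D/6 + w/6)
B(G) = -2*G*(-15 + G)/7 (B(G) = -(G + G)*(G - 15)/7 = -2*G*(-15 + G)/7)
k = 1/18 (k = 2/(-7 + (-172 + 215)) = 2/(-7 + 43) = 2/36 = 2*(1/36) = 1/18 ≈ 0.055556)
k + N(-15, 19)*B(h(-5)*8) = 1/18 + (-13/6 + (1/6)*(-15) + (1/6)*19)*(2*(2*8)*(15 - 2*8)/7) = 1/18 + (-13/6 - 5/2 + 19/6)*((2/7)*16*(15 - 1*16)) = 1/18 - 3*16*(15 - 16)/7 = 1/18 - 3*16*(-1)/7 = 1/18 - 3/2*(-32/7) = 1/18 + 48/7 = 871/126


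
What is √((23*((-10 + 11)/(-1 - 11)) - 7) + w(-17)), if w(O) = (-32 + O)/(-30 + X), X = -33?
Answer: I*√293/6 ≈ 2.8529*I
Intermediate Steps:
w(O) = 32/63 - O/63 (w(O) = (-32 + O)/(-30 - 33) = (-32 + O)/(-63) = (-32 + O)*(-1/63) = 32/63 - O/63)
√((23*((-10 + 11)/(-1 - 11)) - 7) + w(-17)) = √((23*((-10 + 11)/(-1 - 11)) - 7) + (32/63 - 1/63*(-17))) = √((23*(1/(-12)) - 7) + (32/63 + 17/63)) = √((23*(1*(-1/12)) - 7) + 7/9) = √((23*(-1/12) - 7) + 7/9) = √((-23/12 - 7) + 7/9) = √(-107/12 + 7/9) = √(-293/36) = I*√293/6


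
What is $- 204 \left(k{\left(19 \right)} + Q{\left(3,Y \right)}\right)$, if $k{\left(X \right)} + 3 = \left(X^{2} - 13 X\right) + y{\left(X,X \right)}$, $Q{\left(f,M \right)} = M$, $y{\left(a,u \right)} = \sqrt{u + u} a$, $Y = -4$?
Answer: $-21828 - 3876 \sqrt{38} \approx -45721.0$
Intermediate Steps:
$y{\left(a,u \right)} = a \sqrt{2} \sqrt{u}$ ($y{\left(a,u \right)} = \sqrt{2 u} a = \sqrt{2} \sqrt{u} a = a \sqrt{2} \sqrt{u}$)
$k{\left(X \right)} = -3 + X^{2} - 13 X + \sqrt{2} X^{\frac{3}{2}}$ ($k{\left(X \right)} = -3 + \left(\left(X^{2} - 13 X\right) + X \sqrt{2} \sqrt{X}\right) = -3 + \left(\left(X^{2} - 13 X\right) + \sqrt{2} X^{\frac{3}{2}}\right) = -3 + \left(X^{2} - 13 X + \sqrt{2} X^{\frac{3}{2}}\right) = -3 + X^{2} - 13 X + \sqrt{2} X^{\frac{3}{2}}$)
$- 204 \left(k{\left(19 \right)} + Q{\left(3,Y \right)}\right) = - 204 \left(\left(-3 + 19^{2} - 247 + \sqrt{2} \cdot 19^{\frac{3}{2}}\right) - 4\right) = - 204 \left(\left(-3 + 361 - 247 + \sqrt{2} \cdot 19 \sqrt{19}\right) - 4\right) = - 204 \left(\left(-3 + 361 - 247 + 19 \sqrt{38}\right) - 4\right) = - 204 \left(\left(111 + 19 \sqrt{38}\right) - 4\right) = - 204 \left(107 + 19 \sqrt{38}\right) = -21828 - 3876 \sqrt{38}$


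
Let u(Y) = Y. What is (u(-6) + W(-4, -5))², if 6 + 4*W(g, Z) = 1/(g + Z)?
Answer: 73441/1296 ≈ 56.667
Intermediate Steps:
W(g, Z) = -3/2 + 1/(4*(Z + g)) (W(g, Z) = -3/2 + 1/(4*(g + Z)) = -3/2 + 1/(4*(Z + g)))
(u(-6) + W(-4, -5))² = (-6 + (1 - 6*(-5) - 6*(-4))/(4*(-5 - 4)))² = (-6 + (¼)*(1 + 30 + 24)/(-9))² = (-6 + (¼)*(-⅑)*55)² = (-6 - 55/36)² = (-271/36)² = 73441/1296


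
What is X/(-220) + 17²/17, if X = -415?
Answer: 831/44 ≈ 18.886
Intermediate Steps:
X/(-220) + 17²/17 = -415/(-220) + 17²/17 = -415*(-1/220) + 289*(1/17) = 83/44 + 17 = 831/44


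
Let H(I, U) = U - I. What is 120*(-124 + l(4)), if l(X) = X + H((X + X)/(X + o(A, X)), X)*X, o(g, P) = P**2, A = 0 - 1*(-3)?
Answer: -12672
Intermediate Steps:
A = 3 (A = 0 + 3 = 3)
l(X) = X + X*(X - 2*X/(X + X**2)) (l(X) = X + (X - (X + X)/(X + X**2))*X = X + (X - 2*X/(X + X**2))*X = X + X*(X - 2*X/(X + X**2)))
120*(-124 + l(4)) = 120*(-124 + 4*(-2 + (1 + 4)**2)/(1 + 4)) = 120*(-124 + 4*(-2 + 5**2)/5) = 120*(-124 + 4*(1/5)*(-2 + 25)) = 120*(-124 + 4*(1/5)*23) = 120*(-124 + 92/5) = 120*(-528/5) = -12672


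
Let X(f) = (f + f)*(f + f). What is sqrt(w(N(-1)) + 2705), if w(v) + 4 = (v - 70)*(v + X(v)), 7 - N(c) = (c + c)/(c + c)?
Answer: I*sqrt(6899) ≈ 83.06*I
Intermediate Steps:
X(f) = 4*f**2 (X(f) = (2*f)*(2*f) = 4*f**2)
N(c) = 6 (N(c) = 7 - (c + c)/(c + c) = 7 - 2*c/(2*c) = 7 - 2*c*1/(2*c) = 7 - 1*1 = 7 - 1 = 6)
w(v) = -4 + (-70 + v)*(v + 4*v**2) (w(v) = -4 + (v - 70)*(v + 4*v**2) = -4 + (-70 + v)*(v + 4*v**2))
sqrt(w(N(-1)) + 2705) = sqrt((-4 - 279*6**2 - 70*6 + 4*6**3) + 2705) = sqrt((-4 - 279*36 - 420 + 4*216) + 2705) = sqrt((-4 - 10044 - 420 + 864) + 2705) = sqrt(-9604 + 2705) = sqrt(-6899) = I*sqrt(6899)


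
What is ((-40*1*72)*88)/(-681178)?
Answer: 126720/340589 ≈ 0.37206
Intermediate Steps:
((-40*1*72)*88)/(-681178) = (-40*72*88)*(-1/681178) = -2880*88*(-1/681178) = -253440*(-1/681178) = 126720/340589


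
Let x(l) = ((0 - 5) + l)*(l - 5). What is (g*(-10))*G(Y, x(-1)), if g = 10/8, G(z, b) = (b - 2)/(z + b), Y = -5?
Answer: -425/31 ≈ -13.710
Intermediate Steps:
x(l) = (-5 + l)² (x(l) = (-5 + l)*(-5 + l) = (-5 + l)²)
G(z, b) = (-2 + b)/(b + z)
g = 5/4 (g = 10*(⅛) = 5/4 ≈ 1.2500)
(g*(-10))*G(Y, x(-1)) = ((5/4)*(-10))*((-2 + (-5 - 1)²)/((-5 - 1)² - 5)) = -25*(-2 + (-6)²)/(2*((-6)² - 5)) = -25*(-2 + 36)/(2*(36 - 5)) = -25*34/(2*31) = -25*34/62 = -25/2*34/31 = -425/31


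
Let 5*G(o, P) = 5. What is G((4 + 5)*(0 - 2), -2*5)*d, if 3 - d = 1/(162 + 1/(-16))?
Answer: 7757/2591 ≈ 2.9938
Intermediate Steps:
G(o, P) = 1 (G(o, P) = (⅕)*5 = 1)
d = 7757/2591 (d = 3 - 1/(162 + 1/(-16)) = 3 - 1/(162 - 1/16) = 3 - 1/2591/16 = 3 - 1*16/2591 = 3 - 16/2591 = 7757/2591 ≈ 2.9938)
G((4 + 5)*(0 - 2), -2*5)*d = 1*(7757/2591) = 7757/2591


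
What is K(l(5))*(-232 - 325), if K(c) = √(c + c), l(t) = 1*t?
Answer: -557*√10 ≈ -1761.4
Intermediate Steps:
l(t) = t
K(c) = √2*√c (K(c) = √(2*c) = √2*√c)
K(l(5))*(-232 - 325) = (√2*√5)*(-232 - 325) = √10*(-557) = -557*√10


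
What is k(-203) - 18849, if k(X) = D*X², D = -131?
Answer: -5417228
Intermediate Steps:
k(X) = -131*X²
k(-203) - 18849 = -131*(-203)² - 18849 = -131*41209 - 18849 = -5398379 - 18849 = -5417228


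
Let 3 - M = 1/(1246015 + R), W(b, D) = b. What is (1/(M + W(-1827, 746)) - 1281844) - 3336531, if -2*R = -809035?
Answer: -27807894283077815/6021142562 ≈ -4.6184e+6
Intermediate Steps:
R = 809035/2 (R = -½*(-809035) = 809035/2 ≈ 4.0452e+5)
M = 9903193/3301065 (M = 3 - 1/(1246015 + 809035/2) = 3 - 1/3301065/2 = 3 - 1*2/3301065 = 3 - 2/3301065 = 9903193/3301065 ≈ 3.0000)
(1/(M + W(-1827, 746)) - 1281844) - 3336531 = (1/(9903193/3301065 - 1827) - 1281844) - 3336531 = (1/(-6021142562/3301065) - 1281844) - 3336531 = (-3301065/6021142562 - 1281844) - 3336531 = -7718165469545393/6021142562 - 3336531 = -27807894283077815/6021142562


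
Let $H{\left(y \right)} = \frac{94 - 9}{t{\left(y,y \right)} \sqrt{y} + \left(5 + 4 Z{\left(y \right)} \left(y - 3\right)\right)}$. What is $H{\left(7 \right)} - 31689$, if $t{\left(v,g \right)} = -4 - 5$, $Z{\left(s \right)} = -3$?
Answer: $- \frac{40628953}{1282} + \frac{765 \sqrt{7}}{1282} \approx -31690.0$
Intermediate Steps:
$t{\left(v,g \right)} = -9$ ($t{\left(v,g \right)} = -4 - 5 = -9$)
$H{\left(y \right)} = \frac{85}{41 - 12 y - 9 \sqrt{y}}$ ($H{\left(y \right)} = \frac{94 - 9}{- 9 \sqrt{y} + \left(5 + 4 \left(- 3 \left(y - 3\right)\right)\right)} = \frac{85}{- 9 \sqrt{y} + \left(5 + 4 \left(- 3 \left(-3 + y\right)\right)\right)} = \frac{85}{- 9 \sqrt{y} + \left(5 + 4 \left(9 - 3 y\right)\right)} = \frac{85}{- 9 \sqrt{y} + \left(5 - \left(-36 + 12 y\right)\right)} = \frac{85}{- 9 \sqrt{y} - \left(-41 + 12 y\right)} = \frac{85}{41 - 12 y - 9 \sqrt{y}}$)
$H{\left(7 \right)} - 31689 = \frac{85}{41 - 84 - 9 \sqrt{7}} - 31689 = \frac{85}{-43 - 9 \sqrt{7}} - 31689 = -31689 + \frac{85}{-43 - 9 \sqrt{7}}$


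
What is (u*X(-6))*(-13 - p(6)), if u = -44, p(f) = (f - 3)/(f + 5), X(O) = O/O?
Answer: 584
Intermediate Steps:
X(O) = 1
p(f) = (-3 + f)/(5 + f)
(u*X(-6))*(-13 - p(6)) = (-44*1)*(-13 - (-3 + 6)/(5 + 6)) = -44*(-13 - 3/11) = -44*(-146/11) = 584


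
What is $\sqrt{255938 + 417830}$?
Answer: $2 \sqrt{168442} \approx 820.83$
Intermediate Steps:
$\sqrt{255938 + 417830} = \sqrt{673768} = 2 \sqrt{168442}$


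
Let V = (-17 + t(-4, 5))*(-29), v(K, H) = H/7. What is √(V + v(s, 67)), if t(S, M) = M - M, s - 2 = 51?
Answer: √24626/7 ≈ 22.418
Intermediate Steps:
s = 53 (s = 2 + 51 = 53)
t(S, M) = 0
v(K, H) = H/7 (v(K, H) = H*(⅐) = H/7)
V = 493 (V = (-17 + 0)*(-29) = -17*(-29) = 493)
√(V + v(s, 67)) = √(493 + (⅐)*67) = √(493 + 67/7) = √(3518/7) = √24626/7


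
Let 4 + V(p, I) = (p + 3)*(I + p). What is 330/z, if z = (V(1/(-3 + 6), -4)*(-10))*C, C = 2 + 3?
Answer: 297/730 ≈ 0.40685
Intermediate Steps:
C = 5
V(p, I) = -4 + (3 + p)*(I + p) (V(p, I) = -4 + (p + 3)*(I + p) = -4 + (3 + p)*(I + p))
z = 7300/9 (z = ((-4 + (1/(-3 + 6))² + 3*(-4) + 3/(-3 + 6) - 4/(-3 + 6))*(-10))*5 = ((-4 + (1/3)² - 12 + 3/3 - 4/3)*(-10))*5 = ((-4 + (⅓)² - 12 + 3*(⅓) - 4*⅓)*(-10))*5 = ((-4 + ⅑ - 12 + 1 - 4/3)*(-10))*5 = -146/9*(-10)*5 = (1460/9)*5 = 7300/9 ≈ 811.11)
330/z = 330/(7300/9) = 330*(9/7300) = 297/730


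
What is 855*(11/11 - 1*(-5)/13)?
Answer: 15390/13 ≈ 1183.8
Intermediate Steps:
855*(11/11 - 1*(-5)/13) = 855*(11*(1/11) + 5*(1/13)) = 855*(1 + 5/13) = 855*(18/13) = 15390/13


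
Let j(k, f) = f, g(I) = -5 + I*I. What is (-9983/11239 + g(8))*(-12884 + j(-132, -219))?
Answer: -8557805154/11239 ≈ -7.6144e+5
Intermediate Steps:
g(I) = -5 + I**2
(-9983/11239 + g(8))*(-12884 + j(-132, -219)) = (-9983/11239 + (-5 + 8**2))*(-12884 - 219) = (-9983*1/11239 + (-5 + 64))*(-13103) = (-9983/11239 + 59)*(-13103) = (653118/11239)*(-13103) = -8557805154/11239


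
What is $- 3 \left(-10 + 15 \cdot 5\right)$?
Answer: $-195$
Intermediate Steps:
$- 3 \left(-10 + 15 \cdot 5\right) = - 3 \left(-10 + 75\right) = \left(-3\right) 65 = -195$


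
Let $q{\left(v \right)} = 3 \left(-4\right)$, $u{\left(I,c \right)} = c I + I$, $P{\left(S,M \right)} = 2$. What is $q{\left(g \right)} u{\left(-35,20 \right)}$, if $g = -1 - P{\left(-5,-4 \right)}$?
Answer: $8820$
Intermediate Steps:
$u{\left(I,c \right)} = I + I c$ ($u{\left(I,c \right)} = I c + I = I + I c$)
$g = -3$ ($g = -1 - 2 = -3$)
$q{\left(v \right)} = -12$
$q{\left(g \right)} u{\left(-35,20 \right)} = - 12 \left(- 35 \left(1 + 20\right)\right) = - 12 \left(\left(-35\right) 21\right) = \left(-12\right) \left(-735\right) = 8820$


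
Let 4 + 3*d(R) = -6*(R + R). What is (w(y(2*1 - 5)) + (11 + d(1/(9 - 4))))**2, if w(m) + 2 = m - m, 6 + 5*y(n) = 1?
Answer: 10609/225 ≈ 47.151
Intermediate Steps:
y(n) = -1 (y(n) = -6/5 + (1/5)*1 = -6/5 + 1/5 = -1)
w(m) = -2 (w(m) = -2 + (m - m) = -2 + 0 = -2)
d(R) = -4/3 - 4*R (d(R) = -4/3 + (-6*(R + R))/3 = -4/3 + (-12*R)/3 = -4/3 - 4*R)
(w(y(2*1 - 5)) + (11 + d(1/(9 - 4))))**2 = (-2 + (11 + (-4/3 - 4/(9 - 4))))**2 = (-2 + (11 + (-4/3 - 4/5)))**2 = (-2 + (11 - 32/15))**2 = (-2 + 133/15)**2 = (103/15)**2 = 10609/225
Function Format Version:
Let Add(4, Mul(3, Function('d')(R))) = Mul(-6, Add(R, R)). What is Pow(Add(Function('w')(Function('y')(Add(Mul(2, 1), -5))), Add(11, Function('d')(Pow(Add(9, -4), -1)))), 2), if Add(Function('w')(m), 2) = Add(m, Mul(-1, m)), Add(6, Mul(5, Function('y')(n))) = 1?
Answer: Rational(10609, 225) ≈ 47.151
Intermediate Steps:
Function('y')(n) = -1 (Function('y')(n) = Add(Rational(-6, 5), Mul(Rational(1, 5), 1)) = Add(Rational(-6, 5), Rational(1, 5)) = -1)
Function('w')(m) = -2 (Function('w')(m) = Add(-2, Add(m, Mul(-1, m))) = Add(-2, 0) = -2)
Function('d')(R) = Add(Rational(-4, 3), Mul(-4, R)) (Function('d')(R) = Add(Rational(-4, 3), Mul(Rational(1, 3), Mul(-6, Add(R, R)))) = Add(Rational(-4, 3), Mul(Rational(1, 3), Mul(-6, Mul(2, R)))) = Add(Rational(-4, 3), Mul(Rational(1, 3), Mul(-12, R))) = Add(Rational(-4, 3), Mul(-4, R)))
Pow(Add(Function('w')(Function('y')(Add(Mul(2, 1), -5))), Add(11, Function('d')(Pow(Add(9, -4), -1)))), 2) = Pow(Add(-2, Add(11, Add(Rational(-4, 3), Mul(-4, Pow(Add(9, -4), -1))))), 2) = Pow(Add(-2, Add(11, Add(Rational(-4, 3), Mul(-4, Pow(5, -1))))), 2) = Pow(Add(-2, Add(11, Add(Rational(-4, 3), Mul(-4, Rational(1, 5))))), 2) = Pow(Add(-2, Add(11, Add(Rational(-4, 3), Rational(-4, 5)))), 2) = Pow(Add(-2, Add(11, Rational(-32, 15))), 2) = Pow(Add(-2, Rational(133, 15)), 2) = Pow(Rational(103, 15), 2) = Rational(10609, 225)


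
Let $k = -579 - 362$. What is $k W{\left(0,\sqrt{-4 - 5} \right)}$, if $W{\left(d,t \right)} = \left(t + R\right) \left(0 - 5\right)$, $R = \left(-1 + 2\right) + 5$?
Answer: $28230 + 14115 i \approx 28230.0 + 14115.0 i$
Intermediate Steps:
$R = 6$ ($R = 1 + 5 = 6$)
$k = -941$ ($k = -579 - 362 = -941$)
$W{\left(d,t \right)} = -30 - 5 t$ ($W{\left(d,t \right)} = \left(t + 6\right) \left(0 - 5\right) = \left(6 + t\right) \left(-5\right) = -30 - 5 t$)
$k W{\left(0,\sqrt{-4 - 5} \right)} = - 941 \left(-30 - 5 \sqrt{-4 - 5}\right) = - 941 \left(-30 - 5 \sqrt{-9}\right) = - 941 \left(-30 - 5 \cdot 3 i\right) = - 941 \left(-30 - 15 i\right) = 28230 + 14115 i$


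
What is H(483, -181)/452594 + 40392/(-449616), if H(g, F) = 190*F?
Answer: -41352293/249379294 ≈ -0.16582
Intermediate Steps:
H(483, -181)/452594 + 40392/(-449616) = (190*(-181))/452594 + 40392/(-449616) = -34390*1/452594 + 40392*(-1/449616) = -17195/226297 - 99/1102 = -41352293/249379294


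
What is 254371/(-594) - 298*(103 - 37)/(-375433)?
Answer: -95487584851/223007202 ≈ -428.18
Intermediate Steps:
254371/(-594) - 298*(103 - 37)/(-375433) = 254371*(-1/594) - 298*66*(-1/375433) = -254371/594 - 19668*(-1/375433) = -254371/594 + 19668/375433 = -95487584851/223007202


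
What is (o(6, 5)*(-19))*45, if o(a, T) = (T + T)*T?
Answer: -42750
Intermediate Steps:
o(a, T) = 2*T² (o(a, T) = (2*T)*T = 2*T²)
(o(6, 5)*(-19))*45 = ((2*5²)*(-19))*45 = ((2*25)*(-19))*45 = (50*(-19))*45 = -950*45 = -42750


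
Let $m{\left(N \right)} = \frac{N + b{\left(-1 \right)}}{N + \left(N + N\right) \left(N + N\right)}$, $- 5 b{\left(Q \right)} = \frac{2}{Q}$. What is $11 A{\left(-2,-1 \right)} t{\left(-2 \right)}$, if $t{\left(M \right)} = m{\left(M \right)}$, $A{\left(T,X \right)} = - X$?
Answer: $- \frac{44}{35} \approx -1.2571$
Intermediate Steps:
$b{\left(Q \right)} = - \frac{2}{5 Q}$ ($b{\left(Q \right)} = - \frac{2 \frac{1}{Q}}{5} = - \frac{2}{5 Q}$)
$m{\left(N \right)} = \frac{\frac{2}{5} + N}{N + 4 N^{2}}$ ($m{\left(N \right)} = \frac{N - \frac{2}{5 \left(-1\right)}}{N + \left(N + N\right) \left(N + N\right)} = \frac{N - - \frac{2}{5}}{N + 2 N 2 N} = \frac{N + \frac{2}{5}}{N + 4 N^{2}} = \frac{\frac{2}{5} + N}{N + 4 N^{2}}$)
$t{\left(M \right)} = \frac{\frac{2}{5} + M}{M \left(1 + 4 M\right)}$
$11 A{\left(-2,-1 \right)} t{\left(-2 \right)} = 11 \left(\left(-1\right) \left(-1\right)\right) \frac{\frac{2}{5} - 2}{\left(-2\right) \left(1 + 4 \left(-2\right)\right)} = 11 \cdot 1 \left(\left(- \frac{1}{2}\right) \frac{1}{1 - 8} \left(- \frac{8}{5}\right)\right) = 11 \left(\left(- \frac{1}{2}\right) \frac{1}{-7} \left(- \frac{8}{5}\right)\right) = 11 \left(\left(- \frac{1}{2}\right) \left(- \frac{1}{7}\right) \left(- \frac{8}{5}\right)\right) = 11 \left(- \frac{4}{35}\right) = - \frac{44}{35}$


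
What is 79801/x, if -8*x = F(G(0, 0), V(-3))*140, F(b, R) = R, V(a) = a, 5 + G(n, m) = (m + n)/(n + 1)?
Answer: 159602/105 ≈ 1520.0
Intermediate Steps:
G(n, m) = -5 + (m + n)/(1 + n) (G(n, m) = -5 + (m + n)/(n + 1) = -5 + (m + n)/(1 + n))
x = 105/2 (x = -(-3)*140/8 = -1/8*(-420) = 105/2 ≈ 52.500)
79801/x = 79801/(105/2) = 79801*(2/105) = 159602/105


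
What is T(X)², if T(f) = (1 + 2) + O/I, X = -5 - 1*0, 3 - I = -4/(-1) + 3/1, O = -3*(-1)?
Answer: 81/16 ≈ 5.0625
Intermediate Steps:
O = 3
I = -4 (I = 3 - (-4/(-1) + 3/1) = 3 - (-4*(-1) + 3*1) = 3 - (4 + 3) = 3 - 1*7 = 3 - 7 = -4)
X = -5 (X = -5 + 0 = -5)
T(f) = 9/4 (T(f) = (1 + 2) + 3/(-4) = 3 + 3*(-¼) = 3 - ¾ = 9/4)
T(X)² = (9/4)² = 81/16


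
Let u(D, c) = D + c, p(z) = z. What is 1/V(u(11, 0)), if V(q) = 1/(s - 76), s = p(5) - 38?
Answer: -109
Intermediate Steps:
s = -33 (s = 5 - 38 = -33)
V(q) = -1/109 (V(q) = 1/(-33 - 76) = 1/(-109) = -1/109)
1/V(u(11, 0)) = 1/(-1/109) = -109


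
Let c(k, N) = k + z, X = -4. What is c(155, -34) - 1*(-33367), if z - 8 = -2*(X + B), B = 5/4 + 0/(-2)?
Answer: 67071/2 ≈ 33536.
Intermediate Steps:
B = 5/4 (B = 5*(1/4) + 0*(-1/2) = 5/4 + 0 = 5/4 ≈ 1.2500)
z = 27/2 (z = 8 - 2*(-4 + 5/4) = 8 - 2*(-11/4) = 8 + 11/2 = 27/2 ≈ 13.500)
c(k, N) = 27/2 + k (c(k, N) = k + 27/2 = 27/2 + k)
c(155, -34) - 1*(-33367) = (27/2 + 155) - 1*(-33367) = 337/2 + 33367 = 67071/2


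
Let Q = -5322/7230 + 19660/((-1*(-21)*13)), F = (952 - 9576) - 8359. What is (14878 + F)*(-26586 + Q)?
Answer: 3672136858561/65793 ≈ 5.5814e+7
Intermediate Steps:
F = -16983 (F = -8624 - 8359 = -16983)
Q = 23448149/328965 (Q = -5322*1/7230 + 19660/((21*13)) = -887/1205 + 19660/273 = 23448149/328965 ≈ 71.279)
(14878 + F)*(-26586 + Q) = (14878 - 16983)*(-26586 + 23448149/328965) = -2105*(-8722415341/328965) = 3672136858561/65793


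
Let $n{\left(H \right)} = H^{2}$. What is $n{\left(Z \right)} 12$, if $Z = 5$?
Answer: $300$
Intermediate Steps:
$n{\left(Z \right)} 12 = 5^{2} \cdot 12 = 25 \cdot 12 = 300$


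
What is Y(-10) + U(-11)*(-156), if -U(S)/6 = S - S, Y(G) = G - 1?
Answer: -11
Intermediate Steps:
Y(G) = -1 + G
U(S) = 0 (U(S) = -6*(S - S) = -6*0 = 0)
Y(-10) + U(-11)*(-156) = (-1 - 10) + 0*(-156) = -11 + 0 = -11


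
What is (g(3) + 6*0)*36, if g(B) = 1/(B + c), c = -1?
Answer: 18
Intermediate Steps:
g(B) = 1/(-1 + B) (g(B) = 1/(B - 1) = 1/(-1 + B))
(g(3) + 6*0)*36 = (1/(-1 + 3) + 6*0)*36 = (1/2 + 0)*36 = (1/2)*36 = 18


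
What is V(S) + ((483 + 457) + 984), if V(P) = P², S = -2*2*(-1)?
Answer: 1940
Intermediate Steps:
S = 4 (S = -4*(-1) = 4)
V(S) + ((483 + 457) + 984) = 4² + ((483 + 457) + 984) = 16 + (940 + 984) = 16 + 1924 = 1940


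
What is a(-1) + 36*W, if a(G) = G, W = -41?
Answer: -1477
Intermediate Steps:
a(-1) + 36*W = -1 + 36*(-41) = -1 - 1476 = -1477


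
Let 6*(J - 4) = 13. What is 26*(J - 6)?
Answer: 13/3 ≈ 4.3333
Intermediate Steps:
J = 37/6 (J = 4 + (⅙)*13 = 4 + 13/6 = 37/6 ≈ 6.1667)
26*(J - 6) = 26*(37/6 - 6) = 26*(⅙) = 13/3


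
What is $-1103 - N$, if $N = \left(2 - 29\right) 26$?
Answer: $-401$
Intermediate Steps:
$N = -702$ ($N = \left(-27\right) 26 = -702$)
$-1103 - N = -1103 - -702 = -1103 + 702 = -401$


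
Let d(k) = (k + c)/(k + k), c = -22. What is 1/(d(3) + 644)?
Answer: 6/3845 ≈ 0.0015605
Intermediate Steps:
d(k) = (-22 + k)/(2*k) (d(k) = (k - 22)/(k + k) = (-22 + k)/((2*k)) = (-22 + k)*(1/(2*k)) = (-22 + k)/(2*k))
1/(d(3) + 644) = 1/((1/2)*(-22 + 3)/3 + 644) = 1/((1/2)*(1/3)*(-19) + 644) = 1/(-19/6 + 644) = 1/(3845/6) = 6/3845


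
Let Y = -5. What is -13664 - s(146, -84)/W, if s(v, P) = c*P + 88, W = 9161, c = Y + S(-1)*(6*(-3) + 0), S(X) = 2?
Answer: -125179436/9161 ≈ -13664.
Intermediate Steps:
c = -41 (c = -5 + 2*(6*(-3) + 0) = -5 + 2*(-18 + 0) = -5 + 2*(-18) = -5 - 36 = -41)
s(v, P) = 88 - 41*P (s(v, P) = -41*P + 88 = 88 - 41*P)
-13664 - s(146, -84)/W = -13664 - (88 - 41*(-84))/9161 = -13664 - (88 + 3444)/9161 = -13664 - 3532/9161 = -125179436/9161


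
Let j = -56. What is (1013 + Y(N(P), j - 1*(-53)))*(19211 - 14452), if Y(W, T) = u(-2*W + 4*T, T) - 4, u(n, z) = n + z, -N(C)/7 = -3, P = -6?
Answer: 4530568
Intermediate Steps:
N(C) = 21 (N(C) = -7*(-3) = 21)
Y(W, T) = -4 - 2*W + 5*T (Y(W, T) = ((-2*W + 4*T) + T) - 4 = (-2*W + 5*T) - 4 = -4 - 2*W + 5*T)
(1013 + Y(N(P), j - 1*(-53)))*(19211 - 14452) = (1013 + (-4 - 2*21 + 5*(-56 - 1*(-53))))*(19211 - 14452) = (1013 + (-4 - 42 + 5*(-56 + 53)))*4759 = (1013 + (-4 - 42 + 5*(-3)))*4759 = (1013 + (-4 - 42 - 15))*4759 = (1013 - 61)*4759 = 952*4759 = 4530568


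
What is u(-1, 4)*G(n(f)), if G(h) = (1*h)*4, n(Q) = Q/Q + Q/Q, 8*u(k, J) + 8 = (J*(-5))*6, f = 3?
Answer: -128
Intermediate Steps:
u(k, J) = -1 - 15*J/4 (u(k, J) = -1 + ((J*(-5))*6)/8 = -1 + (-5*J*6)/8 = -1 + (-30*J)/8 = -1 - 15*J/4)
n(Q) = 2 (n(Q) = 1 + 1 = 2)
G(h) = 4*h (G(h) = h*4 = 4*h)
u(-1, 4)*G(n(f)) = (-1 - 15/4*4)*(4*2) = (-1 - 15)*8 = -16*8 = -128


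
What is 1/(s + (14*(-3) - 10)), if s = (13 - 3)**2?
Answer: 1/48 ≈ 0.020833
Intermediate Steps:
s = 100 (s = 10**2 = 100)
1/(s + (14*(-3) - 10)) = 1/(100 + (14*(-3) - 10)) = 1/(100 + (-42 - 10)) = 1/(100 - 52) = 1/48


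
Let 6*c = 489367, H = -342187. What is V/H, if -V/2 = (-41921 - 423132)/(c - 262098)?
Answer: 5580636/370664144327 ≈ 1.5056e-5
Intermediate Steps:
c = 489367/6 (c = (⅙)*489367 = 489367/6 ≈ 81561.)
V = -5580636/1083221 (V = -2*(-41921 - 423132)/(489367/6 - 262098) = -(-930106)/(-1083221/6) = -(-930106)*(-6)/1083221 = -2*2790318/1083221 = -5580636/1083221 ≈ -5.1519)
V/H = -5580636/1083221/(-342187) = -5580636/1083221*(-1/342187) = 5580636/370664144327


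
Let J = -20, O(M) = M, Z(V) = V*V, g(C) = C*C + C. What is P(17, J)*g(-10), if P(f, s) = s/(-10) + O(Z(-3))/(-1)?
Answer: -630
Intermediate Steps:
g(C) = C + C² (g(C) = C² + C = C + C²)
Z(V) = V²
P(f, s) = -9 - s/10 (P(f, s) = s/(-10) + (-3)²/(-1) = s*(-⅒) + 9*(-1) = -s/10 - 9 = -9 - s/10)
P(17, J)*g(-10) = (-9 - ⅒*(-20))*(-10*(1 - 10)) = (-9 + 2)*(-10*(-9)) = -7*90 = -630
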